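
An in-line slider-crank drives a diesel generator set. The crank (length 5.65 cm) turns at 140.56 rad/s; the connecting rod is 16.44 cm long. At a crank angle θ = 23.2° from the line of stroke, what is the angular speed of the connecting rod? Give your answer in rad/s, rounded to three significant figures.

44.8

ω = 140.6 rad/s
The rod makes angle φ with the slider axis where L sinφ = r sinθ; differentiating, L cosφ·φ̇ = r ω cosθ.
L cosφ = √(L² − r² sin²θ) = 0.16289 m.
|ω_rod| = r ω |cosθ| / √(L² − r² sin²θ) = 0.0565·140.6·0.91914/0.16289 = 44.813 rad/s.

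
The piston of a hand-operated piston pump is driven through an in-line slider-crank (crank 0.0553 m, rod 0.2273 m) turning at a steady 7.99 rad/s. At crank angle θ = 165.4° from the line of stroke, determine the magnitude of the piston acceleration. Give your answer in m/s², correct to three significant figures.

ω = 7.99 rad/s
x(θ) = r cosθ + √(L² − r² sin²θ); with ω constant, a = ω²·d²x/dθ².
d²x/dθ² = −r cosθ − r²(cos2θ)/√u − r⁴ sin²2θ/(4u^{3/2}),  u = L² − r² sin²θ = 0.051471 m².
Substituting r = 0.0553 m, L = 0.2273 m, θ = 165.4°: d²x/dθ² = +0.0417 m.
a = ω²·d²x/dθ² = (7.99)²·(+0.0417) = +2.6621 m/s²;  |a| = 2.6621 m/s².

2.66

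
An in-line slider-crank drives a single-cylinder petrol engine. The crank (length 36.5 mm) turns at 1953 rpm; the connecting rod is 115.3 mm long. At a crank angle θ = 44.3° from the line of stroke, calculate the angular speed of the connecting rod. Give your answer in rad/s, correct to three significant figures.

ω = 204.5 rad/s (converted from 1953 rpm).
The rod makes angle φ with the slider axis where L sinφ = r sinθ; differentiating, L cosφ·φ̇ = r ω cosθ.
L cosφ = √(L² − r² sin²θ) = 0.11245 m.
|ω_rod| = r ω |cosθ| / √(L² − r² sin²θ) = 0.0365·204.5·0.71569/0.11245 = 47.512 rad/s.

47.5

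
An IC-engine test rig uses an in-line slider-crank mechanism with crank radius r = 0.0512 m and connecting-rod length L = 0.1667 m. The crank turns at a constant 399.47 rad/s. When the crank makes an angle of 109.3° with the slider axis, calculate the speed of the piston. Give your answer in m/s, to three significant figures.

17.3

ω = 399.5 rad/s
For an in-line slider-crank, x = r cosθ + √(L² − r² sin²θ), so v = −rω sinθ·[1 + r cosθ/√(L² − r² sin²θ)].
With r = 0.0512 m, L = 0.1667 m, θ = 109.3°: √(L² − r² sin²θ) = 0.15954 m.
v = −0.0512·399.5·0.94380·[1 + 0.0512·-0.33051/0.15954] = -17.256 m/s.
|v| = 17.256 m/s.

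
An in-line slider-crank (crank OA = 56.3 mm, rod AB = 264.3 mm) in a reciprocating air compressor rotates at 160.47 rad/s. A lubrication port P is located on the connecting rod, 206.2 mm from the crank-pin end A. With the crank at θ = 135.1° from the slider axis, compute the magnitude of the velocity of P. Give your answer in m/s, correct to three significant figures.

5.79

ω = 160.5 rad/s.  Crank-pin speed |V_A| = rω = 9.0345 m/s, perpendicular to OA.
Rod angle: sinφ = −(r/L) sinθ ⇒ φ = -8.648°; ω_rod = −rω cosθ/√(L²−r²sin²θ) = +24.491 rad/s.
V_P = V_A + ω_rod × AP, with AP = 0.2062 m along the rod.
Components: V_Px = −rω sinθ − a·ω_rod·sinφ = -5.6178 m/s;  V_Py = rω cosθ + a·ω_rod·cosφ = -1.4068 m/s.
|V_P| = √(V_Px² + V_Py²) = 5.7913 m/s.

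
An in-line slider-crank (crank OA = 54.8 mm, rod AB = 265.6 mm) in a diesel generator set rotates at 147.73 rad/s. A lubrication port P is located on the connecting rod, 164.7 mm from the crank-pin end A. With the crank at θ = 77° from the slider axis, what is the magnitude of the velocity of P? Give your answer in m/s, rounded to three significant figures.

8.15

ω = 147.7 rad/s.  Crank-pin speed |V_A| = rω = 8.0956 m/s, perpendicular to OA.
Rod angle: sinφ = −(r/L) sinθ ⇒ φ = -11.598°; ω_rod = −rω cosθ/√(L²−r²sin²θ) = -6.9995 rad/s.
V_P = V_A + ω_rod × AP, with AP = 0.1647 m along the rod.
Components: V_Px = −rω sinθ − a·ω_rod·sinφ = -8.1199 m/s;  V_Py = rω cosθ + a·ω_rod·cosφ = +0.69183 m/s.
|V_P| = √(V_Px² + V_Py²) = 8.1493 m/s.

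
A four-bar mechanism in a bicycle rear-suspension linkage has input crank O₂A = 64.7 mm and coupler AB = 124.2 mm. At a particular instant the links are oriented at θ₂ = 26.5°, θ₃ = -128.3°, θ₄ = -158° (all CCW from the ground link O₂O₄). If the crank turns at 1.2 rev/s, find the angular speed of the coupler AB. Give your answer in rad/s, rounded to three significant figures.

0.622

ω₂ = 7.54 rad/s (from 1.2 rev/s).
Differentiating the loop-closure r₂e^{iθ₂}+r₃e^{iθ₃}=r₁+r₄e^{iθ₄} gives r₂ω₂e^{iθ₂}+r₃ω₃e^{iθ₃}=r₄ω₄e^{iθ₄}.
Eliminating the other unknown: ω₃ = r₂ω₂ sin(θ₄−θ₂) / [r₃ sin(θ₃−θ₄)].
Numerator sine = +0.07846; denominator sine = +0.49546.
Result = 0.0647·7.54·(+0.07846) / (0.1242·(+0.49546)) = +0.62198 rad/s; magnitude 0.62198 rad/s.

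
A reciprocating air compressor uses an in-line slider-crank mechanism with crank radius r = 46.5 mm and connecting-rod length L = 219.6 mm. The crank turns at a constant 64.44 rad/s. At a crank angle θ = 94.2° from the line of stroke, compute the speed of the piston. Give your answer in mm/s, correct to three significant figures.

2940

ω = 64.44 rad/s
For an in-line slider-crank, x = r cosθ + √(L² − r² sin²θ), so v = −rω sinθ·[1 + r cosθ/√(L² − r² sin²θ)].
With r = 0.0465 m, L = 0.2196 m, θ = 94.2°: √(L² − r² sin²θ) = 0.21465 m.
v = −0.0465·64.44·0.99731·[1 + 0.0465·-0.07324/0.21465] = -2.941 m/s.
|v| = 2.941 m/s = 2941 mm/s.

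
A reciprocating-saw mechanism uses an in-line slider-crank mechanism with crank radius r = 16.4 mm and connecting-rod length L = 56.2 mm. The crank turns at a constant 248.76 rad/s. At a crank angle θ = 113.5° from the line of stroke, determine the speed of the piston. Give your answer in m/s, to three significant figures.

3.29

ω = 248.8 rad/s
For an in-line slider-crank, x = r cosθ + √(L² − r² sin²θ), so v = −rω sinθ·[1 + r cosθ/√(L² − r² sin²θ)].
With r = 0.0164 m, L = 0.0562 m, θ = 113.5°: √(L² − r² sin²θ) = 0.05415 m.
v = −0.0164·248.8·0.91706·[1 + 0.0164·-0.39875/0.05415] = -3.2895 m/s.
|v| = 3.2895 m/s.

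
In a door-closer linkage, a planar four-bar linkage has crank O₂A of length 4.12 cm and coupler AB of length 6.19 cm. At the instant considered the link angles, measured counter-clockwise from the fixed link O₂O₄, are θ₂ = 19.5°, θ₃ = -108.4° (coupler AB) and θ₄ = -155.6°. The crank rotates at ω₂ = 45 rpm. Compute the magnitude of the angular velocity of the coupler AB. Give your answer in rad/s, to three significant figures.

0.365

ω₂ = 4.712 rad/s (from 45 rpm).
Differentiating the loop-closure r₂e^{iθ₂}+r₃e^{iθ₃}=r₁+r₄e^{iθ₄} gives r₂ω₂e^{iθ₂}+r₃ω₃e^{iθ₃}=r₄ω₄e^{iθ₄}.
Eliminating the other unknown: ω₃ = r₂ω₂ sin(θ₄−θ₂) / [r₃ sin(θ₃−θ₄)].
Numerator sine = -0.08542; denominator sine = +0.73373.
Result = 0.0412·4.712·(-0.08542) / (0.0619·(+0.73373)) = -0.36514 rad/s; magnitude 0.36514 rad/s.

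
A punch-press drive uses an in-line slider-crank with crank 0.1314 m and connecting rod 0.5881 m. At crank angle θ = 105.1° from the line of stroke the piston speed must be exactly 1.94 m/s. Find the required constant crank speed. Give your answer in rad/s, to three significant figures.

16.3

For an in-line slider-crank, |v_piston| = rω|sinθ|·[1 + r cosθ/√(L² − r² sin²θ)].
With r = 0.1314 m, L = 0.5881 m, θ = 105.1°: the bracketed kinematic factor |dx/dθ| = 0.1193 m.
ω = v/|dx/dθ| = 1.94/0.1193 = 16.261 rad/s.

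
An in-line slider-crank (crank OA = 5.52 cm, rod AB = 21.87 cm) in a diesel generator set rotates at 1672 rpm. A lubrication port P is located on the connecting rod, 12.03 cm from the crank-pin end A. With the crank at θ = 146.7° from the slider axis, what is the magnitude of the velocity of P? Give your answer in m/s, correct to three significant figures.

5.93

ω = 175.1 rad/s.  Crank-pin speed |V_A| = rω = 9.665 m/s, perpendicular to OA.
Rod angle: sinφ = −(r/L) sinθ ⇒ φ = -7.965°; ω_rod = −rω cosθ/√(L²−r²sin²θ) = +37.297 rad/s.
V_P = V_A + ω_rod × AP, with AP = 0.1203 m along the rod.
Components: V_Px = −rω sinθ − a·ω_rod·sinφ = -4.6846 m/s;  V_Py = rω cosθ + a·ω_rod·cosφ = -3.6346 m/s.
|V_P| = √(V_Px² + V_Py²) = 5.9292 m/s.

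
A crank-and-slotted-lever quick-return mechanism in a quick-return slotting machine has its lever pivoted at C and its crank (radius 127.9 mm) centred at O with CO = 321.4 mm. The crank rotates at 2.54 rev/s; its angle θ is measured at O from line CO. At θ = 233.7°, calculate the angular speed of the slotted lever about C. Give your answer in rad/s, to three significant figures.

1.79

ω = 15.96 rad/s (from 2.54 rev/s).
Crank pin A relative to C: A = (d + r cosθ, r sinθ); lever angle φ = atan2(r sinθ, d + r cosθ).
Differentiating tanφ: φ̇ = rω(d cosθ + r)/(d² + r² + 2dr cosθ).
d² + r² + 2dr cosθ = |CA|² = 0.0709845 m²;  d cosθ + r = -0.062373 m.
|ω_lever| = |0.1279·15.96·-0.062373| / 0.0709845 = 1.7936 rad/s.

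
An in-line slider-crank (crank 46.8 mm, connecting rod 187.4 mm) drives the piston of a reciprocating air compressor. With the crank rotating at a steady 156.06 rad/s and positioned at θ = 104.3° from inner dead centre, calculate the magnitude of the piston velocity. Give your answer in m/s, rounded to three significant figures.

ω = 156.1 rad/s
For an in-line slider-crank, x = r cosθ + √(L² − r² sin²θ), so v = −rω sinθ·[1 + r cosθ/√(L² − r² sin²θ)].
With r = 0.0468 m, L = 0.1874 m, θ = 104.3°: √(L² − r² sin²θ) = 0.18183 m.
v = −0.0468·156.1·0.96902·[1 + 0.0468·-0.24700/0.18183] = -6.6274 m/s.
|v| = 6.6274 m/s.

6.63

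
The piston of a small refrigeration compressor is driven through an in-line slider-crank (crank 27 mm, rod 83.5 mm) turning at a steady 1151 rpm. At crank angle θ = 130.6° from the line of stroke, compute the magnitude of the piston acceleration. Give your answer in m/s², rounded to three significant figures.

272

ω = 2π·1151/60 = 120.5 rad/s
x(θ) = r cosθ + √(L² − r² sin²θ); with ω constant, a = ω²·d²x/dθ².
d²x/dθ² = −r cosθ − r²(cos2θ)/√u − r⁴ sin²2θ/(4u^{3/2}),  u = L² − r² sin²θ = 0.00655199 m².
Substituting r = 0.027 m, L = 0.0835 m, θ = 130.6°: d²x/dθ² = +0.018704 m.
a = ω²·d²x/dθ² = (120.5)²·(+0.018704) = +271.73 m/s²;  |a| = 271.73 m/s².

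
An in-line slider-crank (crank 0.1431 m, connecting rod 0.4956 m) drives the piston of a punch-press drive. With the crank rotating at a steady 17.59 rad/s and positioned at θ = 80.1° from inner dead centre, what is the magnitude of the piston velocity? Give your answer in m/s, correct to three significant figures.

2.61

ω = 17.59 rad/s
For an in-line slider-crank, x = r cosθ + √(L² − r² sin²θ), so v = −rω sinθ·[1 + r cosθ/√(L² − r² sin²θ)].
With r = 0.1431 m, L = 0.4956 m, θ = 80.1°: √(L² − r² sin²θ) = 0.47513 m.
v = −0.1431·17.59·0.98511·[1 + 0.1431·0.17193/0.47513] = -2.608 m/s.
|v| = 2.608 m/s.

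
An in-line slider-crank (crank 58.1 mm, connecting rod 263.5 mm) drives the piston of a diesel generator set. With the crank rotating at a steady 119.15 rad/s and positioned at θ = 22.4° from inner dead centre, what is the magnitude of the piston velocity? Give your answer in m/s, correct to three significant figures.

3.18

ω = 119.2 rad/s
For an in-line slider-crank, x = r cosθ + √(L² − r² sin²θ), so v = −rω sinθ·[1 + r cosθ/√(L² − r² sin²θ)].
With r = 0.0581 m, L = 0.2635 m, θ = 22.4°: √(L² − r² sin²θ) = 0.26257 m.
v = −0.0581·119.2·0.38107·[1 + 0.0581·0.92455/0.26257] = -3.1777 m/s.
|v| = 3.1777 m/s.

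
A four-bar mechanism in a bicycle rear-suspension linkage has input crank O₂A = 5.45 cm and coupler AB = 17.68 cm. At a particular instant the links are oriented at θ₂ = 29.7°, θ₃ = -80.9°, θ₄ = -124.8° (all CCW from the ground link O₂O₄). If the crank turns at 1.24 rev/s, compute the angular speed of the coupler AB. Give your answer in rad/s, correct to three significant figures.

ω₂ = 7.791 rad/s (from 1.24 rev/s).
Differentiating the loop-closure r₂e^{iθ₂}+r₃e^{iθ₃}=r₁+r₄e^{iθ₄} gives r₂ω₂e^{iθ₂}+r₃ω₃e^{iθ₃}=r₄ω₄e^{iθ₄}.
Eliminating the other unknown: ω₃ = r₂ω₂ sin(θ₄−θ₂) / [r₃ sin(θ₃−θ₄)].
Numerator sine = -0.43051; denominator sine = +0.69340.
Result = 0.0545·7.791·(-0.43051) / (0.1768·(+0.69340)) = -1.4911 rad/s; magnitude 1.4911 rad/s.

1.49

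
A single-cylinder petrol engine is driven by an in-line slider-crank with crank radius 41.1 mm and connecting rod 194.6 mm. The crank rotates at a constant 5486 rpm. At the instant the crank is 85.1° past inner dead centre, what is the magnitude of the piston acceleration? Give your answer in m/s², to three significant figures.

1730

ω = 2π·5486/60 = 574.5 rad/s
x(θ) = r cosθ + √(L² − r² sin²θ); with ω constant, a = ω²·d²x/dθ².
d²x/dθ² = −r cosθ − r²(cos2θ)/√u − r⁴ sin²2θ/(4u^{3/2}),  u = L² − r² sin²θ = 0.0361923 m².
Substituting r = 0.0411 m, L = 0.1946 m, θ = 85.1°: d²x/dθ² = +0.005236 m.
a = ω²·d²x/dθ² = (574.5)²·(+0.005236) = +1728.1 m/s²;  |a| = 1728.1 m/s².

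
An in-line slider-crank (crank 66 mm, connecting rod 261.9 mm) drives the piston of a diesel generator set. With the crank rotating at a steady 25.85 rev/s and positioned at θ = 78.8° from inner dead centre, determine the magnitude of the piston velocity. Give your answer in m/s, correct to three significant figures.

11.0

ω = 2π·25.9 = 162.4 rad/s
For an in-line slider-crank, x = r cosθ + √(L² − r² sin²θ), so v = −rω sinθ·[1 + r cosθ/√(L² − r² sin²θ)].
With r = 0.066 m, L = 0.2619 m, θ = 78.8°: √(L² − r² sin²θ) = 0.25377 m.
v = −0.066·162.4·0.98096·[1 + 0.066·0.19423/0.25377] = -11.047 m/s.
|v| = 11.047 m/s.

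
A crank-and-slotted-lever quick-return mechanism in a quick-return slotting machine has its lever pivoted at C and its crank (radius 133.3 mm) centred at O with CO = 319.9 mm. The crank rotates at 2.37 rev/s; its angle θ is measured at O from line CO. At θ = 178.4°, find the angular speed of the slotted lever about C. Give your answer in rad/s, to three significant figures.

10.6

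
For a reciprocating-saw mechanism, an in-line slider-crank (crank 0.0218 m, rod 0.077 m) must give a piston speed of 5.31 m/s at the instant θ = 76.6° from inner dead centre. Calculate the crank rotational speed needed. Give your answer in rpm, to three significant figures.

For an in-line slider-crank, |v_piston| = rω|sinθ|·[1 + r cosθ/√(L² − r² sin²θ)].
With r = 0.0218 m, L = 0.077 m, θ = 76.6°: the bracketed kinematic factor |dx/dθ| = 0.022654 m.
ω = v/|dx/dθ| = 5.31/0.022654 = 234.4 rad/s.
N = 60ω/(2π) = 2238.3 rpm.

2240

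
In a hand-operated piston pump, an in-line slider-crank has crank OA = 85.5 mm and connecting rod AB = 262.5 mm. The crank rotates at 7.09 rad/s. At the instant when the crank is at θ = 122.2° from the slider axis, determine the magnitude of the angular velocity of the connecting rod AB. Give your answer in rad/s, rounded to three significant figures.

ω = 7.09 rad/s
The rod makes angle φ with the slider axis where L sinφ = r sinθ; differentiating, L cosφ·φ̇ = r ω cosθ.
L cosφ = √(L² − r² sin²θ) = 0.25233 m.
|ω_rod| = r ω |cosθ| / √(L² − r² sin²θ) = 0.0855·7.09·0.53288/0.25233 = 1.2802 rad/s.

1.28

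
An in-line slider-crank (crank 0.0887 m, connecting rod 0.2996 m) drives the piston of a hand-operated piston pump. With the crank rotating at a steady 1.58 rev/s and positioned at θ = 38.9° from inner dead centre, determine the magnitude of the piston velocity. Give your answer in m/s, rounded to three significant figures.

ω = 2π·1.58 = 9.927 rad/s
For an in-line slider-crank, x = r cosθ + √(L² − r² sin²θ), so v = −rω sinθ·[1 + r cosθ/√(L² − r² sin²θ)].
With r = 0.0887 m, L = 0.2996 m, θ = 38.9°: √(L² − r² sin²θ) = 0.29438 m.
v = −0.0887·9.927·0.62796·[1 + 0.0887·0.77824/0.29438] = -0.68263 m/s.
|v| = 0.68263 m/s.

0.683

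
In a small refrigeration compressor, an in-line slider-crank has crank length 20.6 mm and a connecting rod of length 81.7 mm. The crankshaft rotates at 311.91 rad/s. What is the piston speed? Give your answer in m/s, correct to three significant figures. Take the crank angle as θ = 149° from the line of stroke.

ω = 311.9 rad/s
For an in-line slider-crank, x = r cosθ + √(L² − r² sin²θ), so v = −rω sinθ·[1 + r cosθ/√(L² − r² sin²θ)].
With r = 0.0206 m, L = 0.0817 m, θ = 149°: √(L² − r² sin²θ) = 0.081008 m.
v = −0.0206·311.9·0.51504·[1 + 0.0206·-0.85717/0.081008] = -2.588 m/s.
|v| = 2.588 m/s.

2.59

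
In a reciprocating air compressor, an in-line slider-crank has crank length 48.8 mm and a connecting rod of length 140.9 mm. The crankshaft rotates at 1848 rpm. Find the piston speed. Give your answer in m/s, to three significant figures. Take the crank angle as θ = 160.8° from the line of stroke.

ω = 2π·1848/60 = 193.5 rad/s
For an in-line slider-crank, x = r cosθ + √(L² − r² sin²θ), so v = −rω sinθ·[1 + r cosθ/√(L² − r² sin²θ)].
With r = 0.0488 m, L = 0.1409 m, θ = 160.8°: √(L² − r² sin²θ) = 0.13998 m.
v = −0.0488·193.5·0.32887·[1 + 0.0488·-0.94438/0.13998] = -2.0833 m/s.
|v| = 2.0833 m/s.

2.08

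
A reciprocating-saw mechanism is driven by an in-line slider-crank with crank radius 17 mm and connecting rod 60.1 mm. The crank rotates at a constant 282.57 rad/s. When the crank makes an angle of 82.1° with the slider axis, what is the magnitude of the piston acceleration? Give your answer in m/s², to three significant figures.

ω = 282.6 rad/s
x(θ) = r cosθ + √(L² − r² sin²θ); with ω constant, a = ω²·d²x/dθ².
d²x/dθ² = −r cosθ − r²(cos2θ)/√u − r⁴ sin²2θ/(4u^{3/2}),  u = L² − r² sin²θ = 0.00332847 m².
Substituting r = 0.017 m, L = 0.0601 m, θ = 82.1°: d²x/dθ² = +0.0024754 m.
a = ω²·d²x/dθ² = (282.6)²·(+0.0024754) = +197.65 m/s²;  |a| = 197.65 m/s².

198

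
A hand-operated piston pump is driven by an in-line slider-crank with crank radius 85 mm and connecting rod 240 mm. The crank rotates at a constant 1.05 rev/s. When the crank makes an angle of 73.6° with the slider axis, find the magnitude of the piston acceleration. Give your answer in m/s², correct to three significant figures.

ω = 2π·1.05 = 6.597 rad/s
x(θ) = r cosθ + √(L² − r² sin²θ); with ω constant, a = ω²·d²x/dθ².
d²x/dθ² = −r cosθ − r²(cos2θ)/√u − r⁴ sin²2θ/(4u^{3/2}),  u = L² − r² sin²θ = 0.050951 m².
Substituting r = 0.085 m, L = 0.24 m, θ = 73.6°: d²x/dθ² = +0.002573 m.
a = ω²·d²x/dθ² = (6.597)²·(+0.002573) = +0.11199 m/s²;  |a| = 0.11199 m/s².

0.112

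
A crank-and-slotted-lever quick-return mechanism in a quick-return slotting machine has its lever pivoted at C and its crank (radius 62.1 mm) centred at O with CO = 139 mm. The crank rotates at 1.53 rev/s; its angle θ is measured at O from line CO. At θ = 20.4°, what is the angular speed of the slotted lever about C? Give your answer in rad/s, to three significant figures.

2.92

ω = 9.613 rad/s (from 1.53 rev/s).
Crank pin A relative to C: A = (d + r cosθ, r sinθ); lever angle φ = atan2(r sinθ, d + r cosθ).
Differentiating tanφ: φ̇ = rω(d cosθ + r)/(d² + r² + 2dr cosθ).
d² + r² + 2dr cosθ = |CA|² = 0.0393585 m²;  d cosθ + r = +0.19238 m.
|ω_lever| = |0.0621·9.613·+0.19238| / 0.0393585 = 2.918 rad/s.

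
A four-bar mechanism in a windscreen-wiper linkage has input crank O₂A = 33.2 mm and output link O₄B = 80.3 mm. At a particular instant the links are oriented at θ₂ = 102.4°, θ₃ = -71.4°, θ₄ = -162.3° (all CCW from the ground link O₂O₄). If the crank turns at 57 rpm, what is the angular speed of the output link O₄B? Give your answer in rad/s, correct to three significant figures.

ω₂ = 5.969 rad/s (from 57 rpm).
Differentiating the loop-closure r₂e^{iθ₂}+r₃e^{iθ₃}=r₁+r₄e^{iθ₄} gives r₂ω₂e^{iθ₂}+r₃ω₃e^{iθ₃}=r₄ω₄e^{iθ₄}.
Eliminating the other unknown: ω₄ = r₂ω₂ sin(θ₂−θ₃) / [r₄ sin(θ₄−θ₃)].
Numerator sine = +0.10800; denominator sine = -0.99988.
Result = 0.0332·5.969·(+0.10800) / (0.0803·(-0.99988)) = -0.26656 rad/s; magnitude 0.26656 rad/s.

0.267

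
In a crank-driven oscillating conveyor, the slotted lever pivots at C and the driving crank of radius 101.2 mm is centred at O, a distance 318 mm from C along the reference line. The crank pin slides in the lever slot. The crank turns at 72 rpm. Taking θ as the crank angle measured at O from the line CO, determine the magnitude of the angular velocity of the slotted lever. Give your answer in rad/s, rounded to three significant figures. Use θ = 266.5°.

ω = 7.54 rad/s (from 72 rpm).
Crank pin A relative to C: A = (d + r cosθ, r sinθ); lever angle φ = atan2(r sinθ, d + r cosθ).
Differentiating tanφ: φ̇ = rω(d cosθ + r)/(d² + r² + 2dr cosθ).
d² + r² + 2dr cosθ = |CA|² = 0.107436 m²;  d cosθ + r = +0.081787 m.
|ω_lever| = |0.1012·7.54·+0.081787| / 0.107436 = 0.58086 rad/s.

0.581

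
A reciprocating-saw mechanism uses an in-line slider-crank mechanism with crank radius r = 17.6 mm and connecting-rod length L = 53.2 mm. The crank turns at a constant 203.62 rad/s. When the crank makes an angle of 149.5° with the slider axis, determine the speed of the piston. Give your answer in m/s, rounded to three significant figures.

1.29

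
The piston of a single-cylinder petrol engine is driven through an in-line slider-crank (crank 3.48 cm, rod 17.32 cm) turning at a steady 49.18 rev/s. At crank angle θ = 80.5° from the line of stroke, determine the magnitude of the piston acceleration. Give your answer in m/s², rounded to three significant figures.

ω = 2π·49.2 = 309 rad/s
x(θ) = r cosθ + √(L² − r² sin²θ); with ω constant, a = ω²·d²x/dθ².
d²x/dθ² = −r cosθ − r²(cos2θ)/√u − r⁴ sin²2θ/(4u^{3/2}),  u = L² − r² sin²θ = 0.0288202 m².
Substituting r = 0.0348 m, L = 0.1732 m, θ = 80.5°: d²x/dθ² = +0.00099337 m.
a = ω²·d²x/dθ² = (309)²·(+0.00099337) = +94.852 m/s²;  |a| = 94.852 m/s².

94.9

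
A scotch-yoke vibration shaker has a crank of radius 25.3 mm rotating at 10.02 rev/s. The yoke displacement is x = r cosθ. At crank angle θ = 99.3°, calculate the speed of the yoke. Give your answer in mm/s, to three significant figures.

1570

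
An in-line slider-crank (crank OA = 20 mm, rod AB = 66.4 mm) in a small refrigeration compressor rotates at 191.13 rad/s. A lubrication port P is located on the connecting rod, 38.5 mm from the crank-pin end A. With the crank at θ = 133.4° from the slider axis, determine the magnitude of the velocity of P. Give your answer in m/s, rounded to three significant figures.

2.67

ω = 191.1 rad/s.  Crank-pin speed |V_A| = rω = 3.8226 m/s, perpendicular to OA.
Rod angle: sinφ = −(r/L) sinθ ⇒ φ = -12.641°; ω_rod = −rω cosθ/√(L²−r²sin²θ) = +40.538 rad/s.
V_P = V_A + ω_rod × AP, with AP = 0.0385 m along the rod.
Components: V_Px = −rω sinθ − a·ω_rod·sinφ = -2.4358 m/s;  V_Py = rω cosθ + a·ω_rod·cosφ = -1.1036 m/s.
|V_P| = √(V_Px² + V_Py²) = 2.6742 m/s.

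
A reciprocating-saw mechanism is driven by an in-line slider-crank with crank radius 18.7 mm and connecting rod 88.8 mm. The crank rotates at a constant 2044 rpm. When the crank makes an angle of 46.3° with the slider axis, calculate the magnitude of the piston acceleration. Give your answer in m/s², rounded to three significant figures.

586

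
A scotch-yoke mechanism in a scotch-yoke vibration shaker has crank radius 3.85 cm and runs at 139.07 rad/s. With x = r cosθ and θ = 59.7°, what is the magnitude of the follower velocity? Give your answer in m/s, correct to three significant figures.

4.62

ω = 139.1 rad/s
x = r cosθ ⇒ ẋ = −rω sinθ.
|v| = rω|sinθ| = 0.0385·139.1·|sin 59.7°| = 4.6228 m/s.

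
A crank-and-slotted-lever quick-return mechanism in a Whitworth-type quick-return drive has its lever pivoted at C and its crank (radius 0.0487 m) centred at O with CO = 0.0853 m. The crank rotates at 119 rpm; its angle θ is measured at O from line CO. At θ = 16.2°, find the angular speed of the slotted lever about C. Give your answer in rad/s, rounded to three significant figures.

4.50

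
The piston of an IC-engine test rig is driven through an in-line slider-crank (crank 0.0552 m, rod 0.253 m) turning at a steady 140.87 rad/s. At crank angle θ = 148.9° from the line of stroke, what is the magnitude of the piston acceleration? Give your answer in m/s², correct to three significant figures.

824

ω = 140.9 rad/s
x(θ) = r cosθ + √(L² − r² sin²θ); with ω constant, a = ω²·d²x/dθ².
d²x/dθ² = −r cosθ − r²(cos2θ)/√u − r⁴ sin²2θ/(4u^{3/2}),  u = L² − r² sin²θ = 0.063196 m².
Substituting r = 0.0552 m, L = 0.253 m, θ = 148.9°: d²x/dθ² = +0.041499 m.
a = ω²·d²x/dθ² = (140.9)²·(+0.041499) = +823.51 m/s²;  |a| = 823.51 m/s².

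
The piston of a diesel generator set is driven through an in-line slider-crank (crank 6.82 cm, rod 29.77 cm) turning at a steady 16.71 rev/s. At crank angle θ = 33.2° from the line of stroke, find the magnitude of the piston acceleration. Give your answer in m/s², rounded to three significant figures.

ω = 2π·16.7 = 105 rad/s
x(θ) = r cosθ + √(L² − r² sin²θ); with ω constant, a = ω²·d²x/dθ².
d²x/dθ² = −r cosθ − r²(cos2θ)/√u − r⁴ sin²2θ/(4u^{3/2}),  u = L² − r² sin²θ = 0.0872307 m².
Substituting r = 0.0682 m, L = 0.2977 m, θ = 33.2°: d²x/dθ² = -0.063548 m.
a = ω²·d²x/dθ² = (105)²·(-0.063548) = -700.52 m/s²;  |a| = 700.52 m/s².

701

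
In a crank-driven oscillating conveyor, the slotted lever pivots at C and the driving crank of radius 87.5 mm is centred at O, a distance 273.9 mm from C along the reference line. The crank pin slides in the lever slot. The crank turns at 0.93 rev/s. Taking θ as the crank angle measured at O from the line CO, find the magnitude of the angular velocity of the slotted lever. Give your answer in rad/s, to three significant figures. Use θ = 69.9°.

0.937

ω = 5.843 rad/s (from 0.93 rev/s).
Crank pin A relative to C: A = (d + r cosθ, r sinθ); lever angle φ = atan2(r sinθ, d + r cosθ).
Differentiating tanφ: φ̇ = rω(d cosθ + r)/(d² + r² + 2dr cosθ).
d² + r² + 2dr cosθ = |CA|² = 0.0991499 m²;  d cosθ + r = +0.18163 m.
|ω_lever| = |0.0875·5.843·+0.18163| / 0.0991499 = 0.93662 rad/s.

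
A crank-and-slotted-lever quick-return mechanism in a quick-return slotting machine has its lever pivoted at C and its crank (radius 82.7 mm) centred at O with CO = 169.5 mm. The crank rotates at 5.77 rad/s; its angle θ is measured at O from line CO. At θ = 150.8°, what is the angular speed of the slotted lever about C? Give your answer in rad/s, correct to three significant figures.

2.81

ω = 5.77 rad/s
Crank pin A relative to C: A = (d + r cosθ, r sinθ); lever angle φ = atan2(r sinθ, d + r cosθ).
Differentiating tanφ: φ̇ = rω(d cosθ + r)/(d² + r² + 2dr cosθ).
d² + r² + 2dr cosθ = |CA|² = 0.0110969 m²;  d cosθ + r = -0.06526 m.
|ω_lever| = |0.0827·5.77·-0.06526| / 0.0110969 = 2.8063 rad/s.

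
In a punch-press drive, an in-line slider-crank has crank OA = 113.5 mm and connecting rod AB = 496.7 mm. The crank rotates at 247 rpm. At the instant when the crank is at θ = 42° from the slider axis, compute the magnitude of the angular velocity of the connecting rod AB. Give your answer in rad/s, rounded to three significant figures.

4.44

ω = 25.87 rad/s (converted from 247 rpm).
The rod makes angle φ with the slider axis where L sinφ = r sinθ; differentiating, L cosφ·φ̇ = r ω cosθ.
L cosφ = √(L² − r² sin²θ) = 0.49086 m.
|ω_rod| = r ω |cosθ| / √(L² − r² sin²θ) = 0.1135·25.87·0.74314/0.49086 = 4.4447 rad/s.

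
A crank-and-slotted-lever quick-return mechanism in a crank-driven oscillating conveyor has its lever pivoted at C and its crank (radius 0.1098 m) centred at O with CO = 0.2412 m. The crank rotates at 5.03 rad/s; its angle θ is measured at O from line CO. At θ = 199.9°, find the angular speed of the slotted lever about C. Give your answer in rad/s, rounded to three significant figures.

ω = 5.03 rad/s
Crank pin A relative to C: A = (d + r cosθ, r sinθ); lever angle φ = atan2(r sinθ, d + r cosθ).
Differentiating tanφ: φ̇ = rω(d cosθ + r)/(d² + r² + 2dr cosθ).
d² + r² + 2dr cosθ = |CA|² = 0.0204287 m²;  d cosθ + r = -0.117 m.
|ω_lever| = |0.1098·5.03·-0.117| / 0.0204287 = 3.163 rad/s.

3.16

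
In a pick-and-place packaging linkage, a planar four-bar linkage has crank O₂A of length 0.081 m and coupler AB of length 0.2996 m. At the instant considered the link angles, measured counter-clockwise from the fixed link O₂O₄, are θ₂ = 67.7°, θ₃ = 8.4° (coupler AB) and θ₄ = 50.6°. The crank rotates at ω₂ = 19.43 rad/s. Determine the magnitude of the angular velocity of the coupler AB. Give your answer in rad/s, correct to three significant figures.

2.30

ω₂ = 19.43 rad/s
Differentiating the loop-closure r₂e^{iθ₂}+r₃e^{iθ₃}=r₁+r₄e^{iθ₄} gives r₂ω₂e^{iθ₂}+r₃ω₃e^{iθ₃}=r₄ω₄e^{iθ₄}.
Eliminating the other unknown: ω₃ = r₂ω₂ sin(θ₄−θ₂) / [r₃ sin(θ₃−θ₄)].
Numerator sine = -0.29404; denominator sine = -0.67172.
Result = 0.081·19.43·(-0.29404) / (0.2996·(-0.67172)) = +2.2995 rad/s; magnitude 2.2995 rad/s.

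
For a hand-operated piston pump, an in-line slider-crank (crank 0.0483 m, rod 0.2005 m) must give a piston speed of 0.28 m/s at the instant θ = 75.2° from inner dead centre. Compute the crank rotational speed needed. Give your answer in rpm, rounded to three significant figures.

53.9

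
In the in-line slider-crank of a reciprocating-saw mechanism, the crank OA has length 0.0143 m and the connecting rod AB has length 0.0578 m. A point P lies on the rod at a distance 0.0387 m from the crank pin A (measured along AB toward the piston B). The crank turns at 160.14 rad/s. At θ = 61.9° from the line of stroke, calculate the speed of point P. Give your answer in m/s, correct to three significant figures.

2.21

ω = 160.1 rad/s.  Crank-pin speed |V_A| = rω = 2.29 m/s, perpendicular to OA.
Rod angle: sinφ = −(r/L) sinθ ⇒ φ = -12.606°; ω_rod = −rω cosθ/√(L²−r²sin²θ) = -19.122 rad/s.
V_P = V_A + ω_rod × AP, with AP = 0.0387 m along the rod.
Components: V_Px = −rω sinθ − a·ω_rod·sinφ = -2.1816 m/s;  V_Py = rω cosθ + a·ω_rod·cosφ = +0.35643 m/s.
|V_P| = √(V_Px² + V_Py²) = 2.2105 m/s.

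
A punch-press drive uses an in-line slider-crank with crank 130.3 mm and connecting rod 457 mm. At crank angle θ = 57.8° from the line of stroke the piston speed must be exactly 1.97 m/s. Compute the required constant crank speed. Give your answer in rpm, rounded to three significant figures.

For an in-line slider-crank, |v_piston| = rω|sinθ|·[1 + r cosθ/√(L² − r² sin²θ)].
With r = 0.1303 m, L = 0.457 m, θ = 57.8°: the bracketed kinematic factor |dx/dθ| = 0.12752 m.
ω = v/|dx/dθ| = 1.97/0.12752 = 15.448 rad/s.
N = 60ω/(2π) = 147.52 rpm.

148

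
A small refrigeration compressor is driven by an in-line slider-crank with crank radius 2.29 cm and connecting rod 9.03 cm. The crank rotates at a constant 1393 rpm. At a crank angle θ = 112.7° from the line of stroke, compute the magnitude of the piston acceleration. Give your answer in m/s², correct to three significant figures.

276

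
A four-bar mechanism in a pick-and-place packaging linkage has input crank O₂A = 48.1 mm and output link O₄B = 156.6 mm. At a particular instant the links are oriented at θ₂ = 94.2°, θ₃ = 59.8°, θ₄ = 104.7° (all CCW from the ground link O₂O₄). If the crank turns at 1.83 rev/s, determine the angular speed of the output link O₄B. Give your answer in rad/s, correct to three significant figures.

2.83

ω₂ = 11.5 rad/s (from 1.83 rev/s).
Differentiating the loop-closure r₂e^{iθ₂}+r₃e^{iθ₃}=r₁+r₄e^{iθ₄} gives r₂ω₂e^{iθ₂}+r₃ω₃e^{iθ₃}=r₄ω₄e^{iθ₄}.
Eliminating the other unknown: ω₄ = r₂ω₂ sin(θ₂−θ₃) / [r₄ sin(θ₄−θ₃)].
Numerator sine = +0.56497; denominator sine = +0.70587.
Result = 0.0481·11.5·(+0.56497) / (0.1566·(+0.70587)) = +2.8267 rad/s; magnitude 2.8267 rad/s.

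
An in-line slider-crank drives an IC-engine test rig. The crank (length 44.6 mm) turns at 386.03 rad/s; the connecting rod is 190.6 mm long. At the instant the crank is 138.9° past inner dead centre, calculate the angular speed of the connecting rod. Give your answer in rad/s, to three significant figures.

68.9

ω = 386 rad/s
The rod makes angle φ with the slider axis where L sinφ = r sinθ; differentiating, L cosφ·φ̇ = r ω cosθ.
L cosφ = √(L² − r² sin²θ) = 0.18833 m.
|ω_rod| = r ω |cosθ| / √(L² − r² sin²θ) = 0.0446·386·0.75356/0.18833 = 68.889 rad/s.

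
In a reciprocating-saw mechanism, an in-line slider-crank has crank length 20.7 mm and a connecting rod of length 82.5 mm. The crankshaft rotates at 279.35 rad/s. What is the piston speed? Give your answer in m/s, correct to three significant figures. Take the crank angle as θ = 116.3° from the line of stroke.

4.59

ω = 279.4 rad/s
For an in-line slider-crank, x = r cosθ + √(L² − r² sin²θ), so v = −rω sinθ·[1 + r cosθ/√(L² − r² sin²θ)].
With r = 0.0207 m, L = 0.0825 m, θ = 116.3°: √(L² − r² sin²θ) = 0.080386 m.
v = −0.0207·279.4·0.89649·[1 + 0.0207·-0.44307/0.080386] = -4.5925 m/s.
|v| = 4.5925 m/s.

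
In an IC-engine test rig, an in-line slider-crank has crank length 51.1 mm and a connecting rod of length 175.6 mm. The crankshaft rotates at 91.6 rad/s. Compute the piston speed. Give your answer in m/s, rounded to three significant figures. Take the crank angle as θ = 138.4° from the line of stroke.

2.42

ω = 91.6 rad/s
For an in-line slider-crank, x = r cosθ + √(L² − r² sin²θ), so v = −rω sinθ·[1 + r cosθ/√(L² − r² sin²θ)].
With r = 0.0511 m, L = 0.1756 m, θ = 138.4°: √(L² − r² sin²θ) = 0.17229 m.
v = −0.0511·91.6·0.66393·[1 + 0.0511·-0.74780/0.17229] = -2.4184 m/s.
|v| = 2.4184 m/s.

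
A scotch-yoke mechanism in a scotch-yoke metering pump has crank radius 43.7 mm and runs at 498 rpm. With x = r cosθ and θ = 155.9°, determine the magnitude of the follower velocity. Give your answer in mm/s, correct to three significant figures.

931

ω = 52.15 rad/s (from 498 rpm).
x = r cosθ ⇒ ẋ = −rω sinθ.
|v| = rω|sinθ| = 0.0437·52.15·|sin 155.9°| = 0.93057 m/s = 930.57 mm/s.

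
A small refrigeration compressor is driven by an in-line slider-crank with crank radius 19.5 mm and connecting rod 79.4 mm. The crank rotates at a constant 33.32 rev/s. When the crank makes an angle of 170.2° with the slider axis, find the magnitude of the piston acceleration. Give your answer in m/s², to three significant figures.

ω = 2π·33.3 = 209.4 rad/s
x(θ) = r cosθ + √(L² − r² sin²θ); with ω constant, a = ω²·d²x/dθ².
d²x/dθ² = −r cosθ − r²(cos2θ)/√u − r⁴ sin²2θ/(4u^{3/2}),  u = L² − r² sin²θ = 0.00629334 m².
Substituting r = 0.0195 m, L = 0.0794 m, θ = 170.2°: d²x/dθ² = +0.014692 m.
a = ω²·d²x/dθ² = (209.4)²·(+0.014692) = +643.94 m/s²;  |a| = 643.94 m/s².

644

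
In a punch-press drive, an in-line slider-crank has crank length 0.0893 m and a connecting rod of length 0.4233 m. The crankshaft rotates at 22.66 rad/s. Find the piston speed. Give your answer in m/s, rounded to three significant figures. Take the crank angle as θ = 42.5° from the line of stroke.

ω = 22.66 rad/s
For an in-line slider-crank, x = r cosθ + √(L² − r² sin²θ), so v = −rω sinθ·[1 + r cosθ/√(L² − r² sin²θ)].
With r = 0.0893 m, L = 0.4233 m, θ = 42.5°: √(L² − r² sin²θ) = 0.41898 m.
v = −0.0893·22.66·0.67559·[1 + 0.0893·0.73728/0.41898] = -1.5819 m/s.
|v| = 1.5819 m/s.

1.58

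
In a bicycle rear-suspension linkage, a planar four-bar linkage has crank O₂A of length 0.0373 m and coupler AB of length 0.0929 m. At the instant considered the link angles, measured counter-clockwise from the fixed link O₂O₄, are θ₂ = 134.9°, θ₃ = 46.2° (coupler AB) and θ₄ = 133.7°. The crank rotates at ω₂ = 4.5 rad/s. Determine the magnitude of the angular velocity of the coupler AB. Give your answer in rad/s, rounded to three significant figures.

ω₂ = 4.5 rad/s
Differentiating the loop-closure r₂e^{iθ₂}+r₃e^{iθ₃}=r₁+r₄e^{iθ₄} gives r₂ω₂e^{iθ₂}+r₃ω₃e^{iθ₃}=r₄ω₄e^{iθ₄}.
Eliminating the other unknown: ω₃ = r₂ω₂ sin(θ₄−θ₂) / [r₃ sin(θ₃−θ₄)].
Numerator sine = -0.02094; denominator sine = -0.99905.
Result = 0.0373·4.5·(-0.02094) / (0.0929·(-0.99905)) = +0.037874 rad/s; magnitude 0.037874 rad/s.

0.0379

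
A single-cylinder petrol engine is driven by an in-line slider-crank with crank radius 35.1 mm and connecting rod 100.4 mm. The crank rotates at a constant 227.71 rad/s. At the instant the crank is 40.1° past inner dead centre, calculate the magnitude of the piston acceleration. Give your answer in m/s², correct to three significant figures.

1520

ω = 227.7 rad/s
x(θ) = r cosθ + √(L² − r² sin²θ); with ω constant, a = ω²·d²x/dθ².
d²x/dθ² = −r cosθ − r²(cos2θ)/√u − r⁴ sin²2θ/(4u^{3/2}),  u = L² − r² sin²θ = 0.009569 m².
Substituting r = 0.0351 m, L = 0.1004 m, θ = 40.1°: d²x/dθ² = -0.029386 m.
a = ω²·d²x/dθ² = (227.7)²·(-0.029386) = -1523.7 m/s²;  |a| = 1523.7 m/s².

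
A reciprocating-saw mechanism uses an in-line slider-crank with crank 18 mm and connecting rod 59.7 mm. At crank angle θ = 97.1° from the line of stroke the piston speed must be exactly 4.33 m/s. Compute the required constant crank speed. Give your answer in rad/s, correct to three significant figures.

For an in-line slider-crank, |v_piston| = rω|sinθ|·[1 + r cosθ/√(L² − r² sin²θ)].
With r = 0.018 m, L = 0.0597 m, θ = 97.1°: the bracketed kinematic factor |dx/dθ| = 0.017164 m.
ω = v/|dx/dθ| = 4.33/0.017164 = 252.27 rad/s.

252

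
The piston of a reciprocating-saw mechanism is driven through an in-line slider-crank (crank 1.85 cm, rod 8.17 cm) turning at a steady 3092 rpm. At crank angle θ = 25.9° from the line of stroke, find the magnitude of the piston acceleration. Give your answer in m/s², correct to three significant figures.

ω = 2π·3092/60 = 323.8 rad/s
x(θ) = r cosθ + √(L² − r² sin²θ); with ω constant, a = ω²·d²x/dθ².
d²x/dθ² = −r cosθ − r²(cos2θ)/√u − r⁴ sin²2θ/(4u^{3/2}),  u = L² − r² sin²θ = 0.00660959 m².
Substituting r = 0.0185 m, L = 0.0817 m, θ = 25.9°: d²x/dθ² = -0.019279 m.
a = ω²·d²x/dθ² = (323.8)²·(-0.019279) = -2021.2 m/s²;  |a| = 2021.2 m/s².

2020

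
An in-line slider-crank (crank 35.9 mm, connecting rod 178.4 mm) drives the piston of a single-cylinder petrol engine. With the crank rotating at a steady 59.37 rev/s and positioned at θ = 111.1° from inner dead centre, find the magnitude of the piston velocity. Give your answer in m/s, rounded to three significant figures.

11.6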